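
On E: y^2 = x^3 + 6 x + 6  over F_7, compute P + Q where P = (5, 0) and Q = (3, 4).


P != Q, so use the chord formula.
s = (y2 - y1) / (x2 - x1) = (4) / (5) mod 7 = 5
x3 = s^2 - x1 - x2 mod 7 = 5^2 - 5 - 3 = 3
y3 = s (x1 - x3) - y1 mod 7 = 5 * (5 - 3) - 0 = 3

P + Q = (3, 3)


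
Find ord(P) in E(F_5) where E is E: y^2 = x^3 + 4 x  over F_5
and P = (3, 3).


Compute successive multiples of P until we hit O:
  1P = (3, 3)
  2P = (0, 0)
  3P = (3, 2)
  4P = O

ord(P) = 4


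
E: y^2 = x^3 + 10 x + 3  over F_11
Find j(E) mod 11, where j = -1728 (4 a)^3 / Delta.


Delta = -16(4 a^3 + 27 b^2) mod 11 = 4
-1728 * (4 a)^3 = -1728 * (4*10)^3 mod 11 = 9
j = 9 * 4^(-1) mod 11 = 5

j = 5 (mod 11)


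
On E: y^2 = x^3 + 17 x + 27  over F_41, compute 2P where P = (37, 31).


Doubling: s = (3 x1^2 + a) / (2 y1)
s = (3*37^2 + 17) / (2*31) mod 41 = 7
x3 = s^2 - 2 x1 mod 41 = 7^2 - 2*37 = 16
y3 = s (x1 - x3) - y1 mod 41 = 7 * (37 - 16) - 31 = 34

2P = (16, 34)


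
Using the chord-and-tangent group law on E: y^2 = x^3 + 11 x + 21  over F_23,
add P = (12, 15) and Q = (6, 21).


P != Q, so use the chord formula.
s = (y2 - y1) / (x2 - x1) = (6) / (17) mod 23 = 22
x3 = s^2 - x1 - x2 mod 23 = 22^2 - 12 - 6 = 6
y3 = s (x1 - x3) - y1 mod 23 = 22 * (12 - 6) - 15 = 2

P + Q = (6, 2)


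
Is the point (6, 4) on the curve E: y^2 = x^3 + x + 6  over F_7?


Check whether y^2 = x^3 + 1 x + 6 (mod 7) for (x, y) = (6, 4).
LHS: y^2 = 4^2 mod 7 = 2
RHS: x^3 + 1 x + 6 = 6^3 + 1*6 + 6 mod 7 = 4
LHS != RHS

No, not on the curve


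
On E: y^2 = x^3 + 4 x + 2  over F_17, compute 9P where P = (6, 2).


k = 9 = 1001_2 (binary, LSB first: 1001)
Double-and-add from P = (6, 2):
  bit 0 = 1: acc = O + (6, 2) = (6, 2)
  bit 1 = 0: acc unchanged = (6, 2)
  bit 2 = 0: acc unchanged = (6, 2)
  bit 3 = 1: acc = (6, 2) + (9, 6) = (0, 6)

9P = (0, 6)


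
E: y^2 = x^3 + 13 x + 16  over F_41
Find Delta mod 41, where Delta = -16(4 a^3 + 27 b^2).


4 a^3 + 27 b^2 = 4*13^3 + 27*16^2 = 8788 + 6912 = 15700
Delta = -16 * (15700) = -251200
Delta mod 41 = 7

Delta = 7 (mod 41)


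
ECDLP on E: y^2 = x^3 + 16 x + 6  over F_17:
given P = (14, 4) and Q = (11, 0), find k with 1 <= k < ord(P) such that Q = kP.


Enumerate multiples of P until we hit Q = (11, 0):
  1P = (14, 4)
  2P = (7, 6)
  3P = (11, 0)
Match found at i = 3.

k = 3


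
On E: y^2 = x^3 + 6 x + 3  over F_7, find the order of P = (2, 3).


Compute successive multiples of P until we hit O:
  1P = (2, 3)
  2P = (5, 2)
  3P = (4, 0)
  4P = (5, 5)
  5P = (2, 4)
  6P = O

ord(P) = 6


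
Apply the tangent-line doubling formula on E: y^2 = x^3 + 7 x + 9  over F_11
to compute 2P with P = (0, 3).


Doubling: s = (3 x1^2 + a) / (2 y1)
s = (3*0^2 + 7) / (2*3) mod 11 = 3
x3 = s^2 - 2 x1 mod 11 = 3^2 - 2*0 = 9
y3 = s (x1 - x3) - y1 mod 11 = 3 * (0 - 9) - 3 = 3

2P = (9, 3)


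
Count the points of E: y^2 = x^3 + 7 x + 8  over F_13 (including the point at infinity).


For each x in F_13, count y with y^2 = x^3 + 7 x + 8 mod 13:
  x = 1: RHS = 3, y in [4, 9]  -> 2 point(s)
  x = 2: RHS = 4, y in [2, 11]  -> 2 point(s)
  x = 3: RHS = 4, y in [2, 11]  -> 2 point(s)
  x = 4: RHS = 9, y in [3, 10]  -> 2 point(s)
  x = 5: RHS = 12, y in [5, 8]  -> 2 point(s)
  x = 7: RHS = 10, y in [6, 7]  -> 2 point(s)
  x = 8: RHS = 4, y in [2, 11]  -> 2 point(s)
  x = 10: RHS = 12, y in [5, 8]  -> 2 point(s)
  x = 11: RHS = 12, y in [5, 8]  -> 2 point(s)
  x = 12: RHS = 0, y in [0]  -> 1 point(s)
Affine points: 19. Add the point at infinity: total = 20.

#E(F_13) = 20


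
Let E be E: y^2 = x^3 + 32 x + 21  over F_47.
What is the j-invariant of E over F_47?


Delta = -16(4 a^3 + 27 b^2) mod 47 = 14
-1728 * (4 a)^3 = -1728 * (4*32)^3 mod 47 = 38
j = 38 * 14^(-1) mod 47 = 43

j = 43 (mod 47)


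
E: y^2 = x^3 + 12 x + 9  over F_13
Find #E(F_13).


For each x in F_13, count y with y^2 = x^3 + 12 x + 9 mod 13:
  x = 0: RHS = 9, y in [3, 10]  -> 2 point(s)
  x = 1: RHS = 9, y in [3, 10]  -> 2 point(s)
  x = 4: RHS = 4, y in [2, 11]  -> 2 point(s)
  x = 5: RHS = 12, y in [5, 8]  -> 2 point(s)
  x = 9: RHS = 1, y in [1, 12]  -> 2 point(s)
  x = 11: RHS = 3, y in [4, 9]  -> 2 point(s)
  x = 12: RHS = 9, y in [3, 10]  -> 2 point(s)
Affine points: 14. Add the point at infinity: total = 15.

#E(F_13) = 15


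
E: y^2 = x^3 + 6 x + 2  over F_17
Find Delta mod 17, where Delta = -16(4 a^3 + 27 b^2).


4 a^3 + 27 b^2 = 4*6^3 + 27*2^2 = 864 + 108 = 972
Delta = -16 * (972) = -15552
Delta mod 17 = 3

Delta = 3 (mod 17)


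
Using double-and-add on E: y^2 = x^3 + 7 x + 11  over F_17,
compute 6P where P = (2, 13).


k = 6 = 110_2 (binary, LSB first: 011)
Double-and-add from P = (2, 13):
  bit 0 = 0: acc unchanged = O
  bit 1 = 1: acc = O + (12, 15) = (12, 15)
  bit 2 = 1: acc = (12, 15) + (1, 6) = (2, 4)

6P = (2, 4)


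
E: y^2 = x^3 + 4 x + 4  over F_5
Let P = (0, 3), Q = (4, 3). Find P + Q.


P != Q, so use the chord formula.
s = (y2 - y1) / (x2 - x1) = (0) / (4) mod 5 = 0
x3 = s^2 - x1 - x2 mod 5 = 0^2 - 0 - 4 = 1
y3 = s (x1 - x3) - y1 mod 5 = 0 * (0 - 1) - 3 = 2

P + Q = (1, 2)


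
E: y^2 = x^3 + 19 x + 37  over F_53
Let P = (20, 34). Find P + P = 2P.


Doubling: s = (3 x1^2 + a) / (2 y1)
s = (3*20^2 + 19) / (2*34) mod 53 = 0
x3 = s^2 - 2 x1 mod 53 = 0^2 - 2*20 = 13
y3 = s (x1 - x3) - y1 mod 53 = 0 * (20 - 13) - 34 = 19

2P = (13, 19)


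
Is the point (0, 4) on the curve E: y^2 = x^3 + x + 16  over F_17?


Check whether y^2 = x^3 + 1 x + 16 (mod 17) for (x, y) = (0, 4).
LHS: y^2 = 4^2 mod 17 = 16
RHS: x^3 + 1 x + 16 = 0^3 + 1*0 + 16 mod 17 = 16
LHS = RHS

Yes, on the curve


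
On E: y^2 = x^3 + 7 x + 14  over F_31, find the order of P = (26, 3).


Compute successive multiples of P until we hit O:
  1P = (26, 3)
  2P = (28, 11)
  3P = (24, 5)
  4P = (13, 15)
  5P = (20, 1)
  6P = (23, 29)
  7P = (2, 6)
  8P = (19, 0)
  ... (continuing to 16P)
  16P = O

ord(P) = 16


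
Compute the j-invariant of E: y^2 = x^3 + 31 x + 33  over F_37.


Delta = -16(4 a^3 + 27 b^2) mod 37 = 30
-1728 * (4 a)^3 = -1728 * (4*31)^3 mod 37 = 6
j = 6 * 30^(-1) mod 37 = 15

j = 15 (mod 37)


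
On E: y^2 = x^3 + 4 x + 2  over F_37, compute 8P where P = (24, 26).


k = 8 = 1000_2 (binary, LSB first: 0001)
Double-and-add from P = (24, 26):
  bit 0 = 0: acc unchanged = O
  bit 1 = 0: acc unchanged = O
  bit 2 = 0: acc unchanged = O
  bit 3 = 1: acc = O + (33, 25) = (33, 25)

8P = (33, 25)


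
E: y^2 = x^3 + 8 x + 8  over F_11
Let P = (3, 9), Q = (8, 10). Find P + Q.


P != Q, so use the chord formula.
s = (y2 - y1) / (x2 - x1) = (1) / (5) mod 11 = 9
x3 = s^2 - x1 - x2 mod 11 = 9^2 - 3 - 8 = 4
y3 = s (x1 - x3) - y1 mod 11 = 9 * (3 - 4) - 9 = 4

P + Q = (4, 4)


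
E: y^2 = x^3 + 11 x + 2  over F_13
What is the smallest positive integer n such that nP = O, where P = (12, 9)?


Compute successive multiples of P until we hit O:
  1P = (12, 9)
  2P = (1, 1)
  3P = (3, 7)
  4P = (8, 2)
  5P = (5, 0)
  6P = (8, 11)
  7P = (3, 6)
  8P = (1, 12)
  ... (continuing to 10P)
  10P = O

ord(P) = 10


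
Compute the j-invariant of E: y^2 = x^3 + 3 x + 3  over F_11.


Delta = -16(4 a^3 + 27 b^2) mod 11 = 5
-1728 * (4 a)^3 = -1728 * (4*3)^3 mod 11 = 10
j = 10 * 5^(-1) mod 11 = 2

j = 2 (mod 11)


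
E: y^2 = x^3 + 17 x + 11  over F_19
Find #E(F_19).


For each x in F_19, count y with y^2 = x^3 + 17 x + 11 mod 19:
  x = 0: RHS = 11, y in [7, 12]  -> 2 point(s)
  x = 6: RHS = 6, y in [5, 14]  -> 2 point(s)
  x = 7: RHS = 17, y in [6, 13]  -> 2 point(s)
  x = 9: RHS = 0, y in [0]  -> 1 point(s)
  x = 11: RHS = 9, y in [3, 16]  -> 2 point(s)
  x = 12: RHS = 5, y in [9, 10]  -> 2 point(s)
  x = 13: RHS = 16, y in [4, 15]  -> 2 point(s)
  x = 16: RHS = 9, y in [3, 16]  -> 2 point(s)
  x = 17: RHS = 7, y in [8, 11]  -> 2 point(s)
Affine points: 17. Add the point at infinity: total = 18.

#E(F_19) = 18


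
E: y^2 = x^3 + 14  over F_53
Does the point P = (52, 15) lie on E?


Check whether y^2 = x^3 + 0 x + 14 (mod 53) for (x, y) = (52, 15).
LHS: y^2 = 15^2 mod 53 = 13
RHS: x^3 + 0 x + 14 = 52^3 + 0*52 + 14 mod 53 = 13
LHS = RHS

Yes, on the curve


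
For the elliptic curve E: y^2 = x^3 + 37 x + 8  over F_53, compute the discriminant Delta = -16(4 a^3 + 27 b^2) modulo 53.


4 a^3 + 27 b^2 = 4*37^3 + 27*8^2 = 202612 + 1728 = 204340
Delta = -16 * (204340) = -3269440
Delta mod 53 = 24

Delta = 24 (mod 53)


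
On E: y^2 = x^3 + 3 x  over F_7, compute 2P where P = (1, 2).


Doubling: s = (3 x1^2 + a) / (2 y1)
s = (3*1^2 + 3) / (2*2) mod 7 = 5
x3 = s^2 - 2 x1 mod 7 = 5^2 - 2*1 = 2
y3 = s (x1 - x3) - y1 mod 7 = 5 * (1 - 2) - 2 = 0

2P = (2, 0)


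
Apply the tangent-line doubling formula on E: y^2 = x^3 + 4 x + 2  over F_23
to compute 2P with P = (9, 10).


Doubling: s = (3 x1^2 + a) / (2 y1)
s = (3*9^2 + 4) / (2*10) mod 23 = 2
x3 = s^2 - 2 x1 mod 23 = 2^2 - 2*9 = 9
y3 = s (x1 - x3) - y1 mod 23 = 2 * (9 - 9) - 10 = 13

2P = (9, 13)


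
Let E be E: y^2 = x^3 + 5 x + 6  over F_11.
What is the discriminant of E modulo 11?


4 a^3 + 27 b^2 = 4*5^3 + 27*6^2 = 500 + 972 = 1472
Delta = -16 * (1472) = -23552
Delta mod 11 = 10

Delta = 10 (mod 11)


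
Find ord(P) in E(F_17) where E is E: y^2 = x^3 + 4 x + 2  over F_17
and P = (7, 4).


Compute successive multiples of P until we hit O:
  1P = (7, 4)
  2P = (2, 16)
  3P = (9, 11)
  4P = (9, 6)
  5P = (2, 1)
  6P = (7, 13)
  7P = O

ord(P) = 7


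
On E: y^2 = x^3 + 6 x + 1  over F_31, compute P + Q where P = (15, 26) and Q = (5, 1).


P != Q, so use the chord formula.
s = (y2 - y1) / (x2 - x1) = (6) / (21) mod 31 = 18
x3 = s^2 - x1 - x2 mod 31 = 18^2 - 15 - 5 = 25
y3 = s (x1 - x3) - y1 mod 31 = 18 * (15 - 25) - 26 = 11

P + Q = (25, 11)


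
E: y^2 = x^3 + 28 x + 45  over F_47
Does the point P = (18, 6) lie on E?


Check whether y^2 = x^3 + 28 x + 45 (mod 47) for (x, y) = (18, 6).
LHS: y^2 = 6^2 mod 47 = 36
RHS: x^3 + 28 x + 45 = 18^3 + 28*18 + 45 mod 47 = 36
LHS = RHS

Yes, on the curve


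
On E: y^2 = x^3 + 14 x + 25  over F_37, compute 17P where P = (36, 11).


k = 17 = 10001_2 (binary, LSB first: 10001)
Double-and-add from P = (36, 11):
  bit 0 = 1: acc = O + (36, 11) = (36, 11)
  bit 1 = 0: acc unchanged = (36, 11)
  bit 2 = 0: acc unchanged = (36, 11)
  bit 3 = 0: acc unchanged = (36, 11)
  bit 4 = 1: acc = (36, 11) + (13, 31) = (21, 21)

17P = (21, 21)


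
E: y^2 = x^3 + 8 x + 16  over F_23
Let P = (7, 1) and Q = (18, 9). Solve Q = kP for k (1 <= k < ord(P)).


Enumerate multiples of P until we hit Q = (18, 9):
  1P = (7, 1)
  2P = (18, 9)
Match found at i = 2.

k = 2


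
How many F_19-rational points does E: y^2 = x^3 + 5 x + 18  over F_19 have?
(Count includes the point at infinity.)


For each x in F_19, count y with y^2 = x^3 + 5 x + 18 mod 19:
  x = 1: RHS = 5, y in [9, 10]  -> 2 point(s)
  x = 2: RHS = 17, y in [6, 13]  -> 2 point(s)
  x = 4: RHS = 7, y in [8, 11]  -> 2 point(s)
  x = 5: RHS = 16, y in [4, 15]  -> 2 point(s)
  x = 6: RHS = 17, y in [6, 13]  -> 2 point(s)
  x = 7: RHS = 16, y in [4, 15]  -> 2 point(s)
  x = 8: RHS = 0, y in [0]  -> 1 point(s)
  x = 10: RHS = 4, y in [2, 17]  -> 2 point(s)
  x = 11: RHS = 17, y in [6, 13]  -> 2 point(s)
  x = 12: RHS = 1, y in [1, 18]  -> 2 point(s)
  x = 13: RHS = 0, y in [0]  -> 1 point(s)
  x = 14: RHS = 1, y in [1, 18]  -> 2 point(s)
  x = 17: RHS = 0, y in [0]  -> 1 point(s)
Affine points: 23. Add the point at infinity: total = 24.

#E(F_19) = 24


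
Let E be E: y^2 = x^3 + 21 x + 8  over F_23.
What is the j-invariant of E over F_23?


Delta = -16(4 a^3 + 27 b^2) mod 23 = 4
-1728 * (4 a)^3 = -1728 * (4*21)^3 mod 23 = 18
j = 18 * 4^(-1) mod 23 = 16

j = 16 (mod 23)


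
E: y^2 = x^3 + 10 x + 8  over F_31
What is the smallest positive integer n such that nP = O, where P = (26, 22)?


Compute successive multiples of P until we hit O:
  1P = (26, 22)
  2P = (19, 19)
  3P = (2, 6)
  4P = (0, 16)
  5P = (30, 20)
  6P = (14, 3)
  7P = (23, 6)
  8P = (7, 7)
  ... (continuing to 31P)
  31P = O

ord(P) = 31


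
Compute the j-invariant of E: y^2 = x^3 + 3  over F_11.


Delta = -16(4 a^3 + 27 b^2) mod 11 = 6
-1728 * (4 a)^3 = -1728 * (4*0)^3 mod 11 = 0
j = 0 * 6^(-1) mod 11 = 0

j = 0 (mod 11)


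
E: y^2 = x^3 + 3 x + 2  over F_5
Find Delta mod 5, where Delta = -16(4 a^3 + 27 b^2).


4 a^3 + 27 b^2 = 4*3^3 + 27*2^2 = 108 + 108 = 216
Delta = -16 * (216) = -3456
Delta mod 5 = 4

Delta = 4 (mod 5)


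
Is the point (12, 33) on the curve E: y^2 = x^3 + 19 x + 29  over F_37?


Check whether y^2 = x^3 + 19 x + 29 (mod 37) for (x, y) = (12, 33).
LHS: y^2 = 33^2 mod 37 = 16
RHS: x^3 + 19 x + 29 = 12^3 + 19*12 + 29 mod 37 = 24
LHS != RHS

No, not on the curve


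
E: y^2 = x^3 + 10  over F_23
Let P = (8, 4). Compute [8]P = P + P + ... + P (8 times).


k = 8 = 1000_2 (binary, LSB first: 0001)
Double-and-add from P = (8, 4):
  bit 0 = 0: acc unchanged = O
  bit 1 = 0: acc unchanged = O
  bit 2 = 0: acc unchanged = O
  bit 3 = 1: acc = O + (8, 19) = (8, 19)

8P = (8, 19)


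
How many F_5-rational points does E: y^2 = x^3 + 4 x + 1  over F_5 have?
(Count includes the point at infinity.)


For each x in F_5, count y with y^2 = x^3 + 4 x + 1 mod 5:
  x = 0: RHS = 1, y in [1, 4]  -> 2 point(s)
  x = 1: RHS = 1, y in [1, 4]  -> 2 point(s)
  x = 3: RHS = 0, y in [0]  -> 1 point(s)
  x = 4: RHS = 1, y in [1, 4]  -> 2 point(s)
Affine points: 7. Add the point at infinity: total = 8.

#E(F_5) = 8


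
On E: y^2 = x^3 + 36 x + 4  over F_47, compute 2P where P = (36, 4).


Doubling: s = (3 x1^2 + a) / (2 y1)
s = (3*36^2 + 36) / (2*4) mod 47 = 44
x3 = s^2 - 2 x1 mod 47 = 44^2 - 2*36 = 31
y3 = s (x1 - x3) - y1 mod 47 = 44 * (36 - 31) - 4 = 28

2P = (31, 28)


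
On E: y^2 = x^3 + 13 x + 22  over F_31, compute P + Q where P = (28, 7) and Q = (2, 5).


P != Q, so use the chord formula.
s = (y2 - y1) / (x2 - x1) = (29) / (5) mod 31 = 12
x3 = s^2 - x1 - x2 mod 31 = 12^2 - 28 - 2 = 21
y3 = s (x1 - x3) - y1 mod 31 = 12 * (28 - 21) - 7 = 15

P + Q = (21, 15)


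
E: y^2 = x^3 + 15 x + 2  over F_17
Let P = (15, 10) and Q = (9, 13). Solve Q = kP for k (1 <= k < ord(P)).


Enumerate multiples of P until we hit Q = (9, 13):
  1P = (15, 10)
  2P = (0, 6)
  3P = (6, 6)
  4P = (9, 4)
  5P = (11, 11)
  6P = (7, 5)
  7P = (10, 8)
  8P = (1, 16)
  9P = (5, 10)
  10P = (14, 7)
  11P = (14, 10)
  12P = (5, 7)
  13P = (1, 1)
  14P = (10, 9)
  15P = (7, 12)
  16P = (11, 6)
  17P = (9, 13)
Match found at i = 17.

k = 17


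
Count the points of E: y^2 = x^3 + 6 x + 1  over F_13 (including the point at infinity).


For each x in F_13, count y with y^2 = x^3 + 6 x + 1 mod 13:
  x = 0: RHS = 1, y in [1, 12]  -> 2 point(s)
  x = 5: RHS = 0, y in [0]  -> 1 point(s)
  x = 7: RHS = 9, y in [3, 10]  -> 2 point(s)
  x = 9: RHS = 4, y in [2, 11]  -> 2 point(s)
Affine points: 7. Add the point at infinity: total = 8.

#E(F_13) = 8


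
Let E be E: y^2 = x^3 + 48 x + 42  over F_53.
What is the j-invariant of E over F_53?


Delta = -16(4 a^3 + 27 b^2) mod 53 = 36
-1728 * (4 a)^3 = -1728 * (4*48)^3 mod 53 = 10
j = 10 * 36^(-1) mod 53 = 15

j = 15 (mod 53)


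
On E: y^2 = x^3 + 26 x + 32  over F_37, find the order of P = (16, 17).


Compute successive multiples of P until we hit O:
  1P = (16, 17)
  2P = (33, 30)
  3P = (22, 35)
  4P = (8, 7)
  5P = (3, 27)
  6P = (21, 21)
  7P = (11, 24)
  8P = (9, 25)
  ... (continuing to 19P)
  19P = O

ord(P) = 19


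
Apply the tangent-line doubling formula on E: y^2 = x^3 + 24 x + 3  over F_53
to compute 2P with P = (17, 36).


Doubling: s = (3 x1^2 + a) / (2 y1)
s = (3*17^2 + 24) / (2*36) mod 53 = 19
x3 = s^2 - 2 x1 mod 53 = 19^2 - 2*17 = 9
y3 = s (x1 - x3) - y1 mod 53 = 19 * (17 - 9) - 36 = 10

2P = (9, 10)


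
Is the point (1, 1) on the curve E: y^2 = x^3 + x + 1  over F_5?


Check whether y^2 = x^3 + 1 x + 1 (mod 5) for (x, y) = (1, 1).
LHS: y^2 = 1^2 mod 5 = 1
RHS: x^3 + 1 x + 1 = 1^3 + 1*1 + 1 mod 5 = 3
LHS != RHS

No, not on the curve


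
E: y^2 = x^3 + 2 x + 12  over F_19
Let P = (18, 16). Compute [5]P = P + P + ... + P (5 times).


k = 5 = 101_2 (binary, LSB first: 101)
Double-and-add from P = (18, 16):
  bit 0 = 1: acc = O + (18, 16) = (18, 16)
  bit 1 = 0: acc unchanged = (18, 16)
  bit 2 = 1: acc = (18, 16) + (18, 16) = (18, 3)

5P = (18, 3)


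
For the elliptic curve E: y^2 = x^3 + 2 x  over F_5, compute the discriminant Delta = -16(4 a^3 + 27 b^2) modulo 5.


4 a^3 + 27 b^2 = 4*2^3 + 27*0^2 = 32 + 0 = 32
Delta = -16 * (32) = -512
Delta mod 5 = 3

Delta = 3 (mod 5)


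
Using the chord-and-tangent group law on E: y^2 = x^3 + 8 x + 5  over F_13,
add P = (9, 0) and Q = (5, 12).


P != Q, so use the chord formula.
s = (y2 - y1) / (x2 - x1) = (12) / (9) mod 13 = 10
x3 = s^2 - x1 - x2 mod 13 = 10^2 - 9 - 5 = 8
y3 = s (x1 - x3) - y1 mod 13 = 10 * (9 - 8) - 0 = 10

P + Q = (8, 10)


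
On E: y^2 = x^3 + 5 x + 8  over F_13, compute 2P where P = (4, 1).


Doubling: s = (3 x1^2 + a) / (2 y1)
s = (3*4^2 + 5) / (2*1) mod 13 = 7
x3 = s^2 - 2 x1 mod 13 = 7^2 - 2*4 = 2
y3 = s (x1 - x3) - y1 mod 13 = 7 * (4 - 2) - 1 = 0

2P = (2, 0)


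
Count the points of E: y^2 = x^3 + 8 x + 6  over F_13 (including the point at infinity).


For each x in F_13, count y with y^2 = x^3 + 8 x + 6 mod 13:
  x = 2: RHS = 4, y in [2, 11]  -> 2 point(s)
  x = 6: RHS = 10, y in [6, 7]  -> 2 point(s)
  x = 8: RHS = 10, y in [6, 7]  -> 2 point(s)
  x = 9: RHS = 1, y in [1, 12]  -> 2 point(s)
  x = 12: RHS = 10, y in [6, 7]  -> 2 point(s)
Affine points: 10. Add the point at infinity: total = 11.

#E(F_13) = 11


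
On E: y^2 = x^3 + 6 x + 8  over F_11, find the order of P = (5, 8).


Compute successive multiples of P until we hit O:
  1P = (5, 8)
  2P = (10, 10)
  3P = (1, 9)
  4P = (3, 8)
  5P = (3, 3)
  6P = (1, 2)
  7P = (10, 1)
  8P = (5, 3)
  ... (continuing to 9P)
  9P = O

ord(P) = 9


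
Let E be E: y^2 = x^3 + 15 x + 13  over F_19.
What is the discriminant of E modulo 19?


4 a^3 + 27 b^2 = 4*15^3 + 27*13^2 = 13500 + 4563 = 18063
Delta = -16 * (18063) = -289008
Delta mod 19 = 1

Delta = 1 (mod 19)


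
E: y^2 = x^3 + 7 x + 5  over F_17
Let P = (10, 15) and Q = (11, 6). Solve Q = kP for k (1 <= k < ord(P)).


Enumerate multiples of P until we hit Q = (11, 6):
  1P = (10, 15)
  2P = (13, 7)
  3P = (3, 6)
  4P = (6, 12)
  5P = (9, 7)
  6P = (11, 11)
  7P = (12, 10)
  8P = (14, 12)
  9P = (1, 8)
  10P = (15, 0)
  11P = (1, 9)
  12P = (14, 5)
  13P = (12, 7)
  14P = (11, 6)
Match found at i = 14.

k = 14


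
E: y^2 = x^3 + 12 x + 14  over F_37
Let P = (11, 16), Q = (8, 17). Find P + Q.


P != Q, so use the chord formula.
s = (y2 - y1) / (x2 - x1) = (1) / (34) mod 37 = 12
x3 = s^2 - x1 - x2 mod 37 = 12^2 - 11 - 8 = 14
y3 = s (x1 - x3) - y1 mod 37 = 12 * (11 - 14) - 16 = 22

P + Q = (14, 22)


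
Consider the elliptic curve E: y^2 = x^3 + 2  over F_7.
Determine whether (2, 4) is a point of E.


Check whether y^2 = x^3 + 0 x + 2 (mod 7) for (x, y) = (2, 4).
LHS: y^2 = 4^2 mod 7 = 2
RHS: x^3 + 0 x + 2 = 2^3 + 0*2 + 2 mod 7 = 3
LHS != RHS

No, not on the curve


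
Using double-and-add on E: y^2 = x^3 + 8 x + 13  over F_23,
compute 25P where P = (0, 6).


k = 25 = 11001_2 (binary, LSB first: 10011)
Double-and-add from P = (0, 6):
  bit 0 = 1: acc = O + (0, 6) = (0, 6)
  bit 1 = 0: acc unchanged = (0, 6)
  bit 2 = 0: acc unchanged = (0, 6)
  bit 3 = 1: acc = (0, 6) + (21, 14) = (18, 20)
  bit 4 = 1: acc = (18, 20) + (20, 13) = (3, 8)

25P = (3, 8)


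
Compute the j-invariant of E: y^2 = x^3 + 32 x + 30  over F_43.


Delta = -16(4 a^3 + 27 b^2) mod 43 = 7
-1728 * (4 a)^3 = -1728 * (4*32)^3 mod 43 = 8
j = 8 * 7^(-1) mod 43 = 38

j = 38 (mod 43)


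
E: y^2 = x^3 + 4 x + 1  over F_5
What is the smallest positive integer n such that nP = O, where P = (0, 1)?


Compute successive multiples of P until we hit O:
  1P = (0, 1)
  2P = (4, 1)
  3P = (1, 4)
  4P = (3, 0)
  5P = (1, 1)
  6P = (4, 4)
  7P = (0, 4)
  8P = O

ord(P) = 8


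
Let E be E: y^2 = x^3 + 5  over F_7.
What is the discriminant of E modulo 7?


4 a^3 + 27 b^2 = 4*0^3 + 27*5^2 = 0 + 675 = 675
Delta = -16 * (675) = -10800
Delta mod 7 = 1

Delta = 1 (mod 7)


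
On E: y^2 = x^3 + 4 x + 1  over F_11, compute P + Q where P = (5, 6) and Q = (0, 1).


P != Q, so use the chord formula.
s = (y2 - y1) / (x2 - x1) = (6) / (6) mod 11 = 1
x3 = s^2 - x1 - x2 mod 11 = 1^2 - 5 - 0 = 7
y3 = s (x1 - x3) - y1 mod 11 = 1 * (5 - 7) - 6 = 3

P + Q = (7, 3)


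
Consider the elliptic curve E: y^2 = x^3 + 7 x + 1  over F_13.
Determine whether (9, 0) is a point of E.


Check whether y^2 = x^3 + 7 x + 1 (mod 13) for (x, y) = (9, 0).
LHS: y^2 = 0^2 mod 13 = 0
RHS: x^3 + 7 x + 1 = 9^3 + 7*9 + 1 mod 13 = 0
LHS = RHS

Yes, on the curve


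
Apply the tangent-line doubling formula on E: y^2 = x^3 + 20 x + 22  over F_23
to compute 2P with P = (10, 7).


Doubling: s = (3 x1^2 + a) / (2 y1)
s = (3*10^2 + 20) / (2*7) mod 23 = 13
x3 = s^2 - 2 x1 mod 23 = 13^2 - 2*10 = 11
y3 = s (x1 - x3) - y1 mod 23 = 13 * (10 - 11) - 7 = 3

2P = (11, 3)


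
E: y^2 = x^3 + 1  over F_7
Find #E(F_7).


For each x in F_7, count y with y^2 = x^3 + 0 x + 1 mod 7:
  x = 0: RHS = 1, y in [1, 6]  -> 2 point(s)
  x = 1: RHS = 2, y in [3, 4]  -> 2 point(s)
  x = 2: RHS = 2, y in [3, 4]  -> 2 point(s)
  x = 3: RHS = 0, y in [0]  -> 1 point(s)
  x = 4: RHS = 2, y in [3, 4]  -> 2 point(s)
  x = 5: RHS = 0, y in [0]  -> 1 point(s)
  x = 6: RHS = 0, y in [0]  -> 1 point(s)
Affine points: 11. Add the point at infinity: total = 12.

#E(F_7) = 12


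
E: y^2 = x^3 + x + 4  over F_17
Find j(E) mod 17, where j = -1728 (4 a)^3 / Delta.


Delta = -16(4 a^3 + 27 b^2) mod 17 = 11
-1728 * (4 a)^3 = -1728 * (4*1)^3 mod 17 = 10
j = 10 * 11^(-1) mod 17 = 4

j = 4 (mod 17)


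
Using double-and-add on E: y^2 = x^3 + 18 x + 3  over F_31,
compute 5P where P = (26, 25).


k = 5 = 101_2 (binary, LSB first: 101)
Double-and-add from P = (26, 25):
  bit 0 = 1: acc = O + (26, 25) = (26, 25)
  bit 1 = 0: acc unchanged = (26, 25)
  bit 2 = 1: acc = (26, 25) + (8, 16) = (5, 1)

5P = (5, 1)


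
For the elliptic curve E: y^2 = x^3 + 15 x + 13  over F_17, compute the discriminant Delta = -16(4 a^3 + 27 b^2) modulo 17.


4 a^3 + 27 b^2 = 4*15^3 + 27*13^2 = 13500 + 4563 = 18063
Delta = -16 * (18063) = -289008
Delta mod 17 = 9

Delta = 9 (mod 17)


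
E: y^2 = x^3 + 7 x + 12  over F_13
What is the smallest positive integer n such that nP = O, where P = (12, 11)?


Compute successive multiples of P until we hit O:
  1P = (12, 11)
  2P = (5, 4)
  3P = (10, 4)
  4P = (0, 5)
  5P = (11, 9)
  6P = (7, 12)
  7P = (6, 6)
  8P = (4, 0)
  ... (continuing to 16P)
  16P = O

ord(P) = 16


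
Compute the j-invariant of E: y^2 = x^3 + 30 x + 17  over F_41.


Delta = -16(4 a^3 + 27 b^2) mod 41 = 24
-1728 * (4 a)^3 = -1728 * (4*30)^3 mod 41 = 39
j = 39 * 24^(-1) mod 41 = 17

j = 17 (mod 41)


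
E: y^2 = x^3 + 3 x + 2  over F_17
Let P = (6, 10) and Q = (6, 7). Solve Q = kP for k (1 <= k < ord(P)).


Enumerate multiples of P until we hit Q = (6, 7):
  1P = (6, 10)
  2P = (14, 0)
  3P = (6, 7)
Match found at i = 3.

k = 3


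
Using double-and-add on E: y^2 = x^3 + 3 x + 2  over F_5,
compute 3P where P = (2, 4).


k = 3 = 11_2 (binary, LSB first: 11)
Double-and-add from P = (2, 4):
  bit 0 = 1: acc = O + (2, 4) = (2, 4)
  bit 1 = 1: acc = (2, 4) + (1, 1) = (1, 4)

3P = (1, 4)


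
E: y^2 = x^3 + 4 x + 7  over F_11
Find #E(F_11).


For each x in F_11, count y with y^2 = x^3 + 4 x + 7 mod 11:
  x = 1: RHS = 1, y in [1, 10]  -> 2 point(s)
  x = 2: RHS = 1, y in [1, 10]  -> 2 point(s)
  x = 5: RHS = 9, y in [3, 8]  -> 2 point(s)
  x = 6: RHS = 5, y in [4, 7]  -> 2 point(s)
  x = 7: RHS = 4, y in [2, 9]  -> 2 point(s)
  x = 8: RHS = 1, y in [1, 10]  -> 2 point(s)
Affine points: 12. Add the point at infinity: total = 13.

#E(F_11) = 13


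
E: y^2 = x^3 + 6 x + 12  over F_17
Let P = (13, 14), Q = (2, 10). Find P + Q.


P != Q, so use the chord formula.
s = (y2 - y1) / (x2 - x1) = (13) / (6) mod 17 = 5
x3 = s^2 - x1 - x2 mod 17 = 5^2 - 13 - 2 = 10
y3 = s (x1 - x3) - y1 mod 17 = 5 * (13 - 10) - 14 = 1

P + Q = (10, 1)


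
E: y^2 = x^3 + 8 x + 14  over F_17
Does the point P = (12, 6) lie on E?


Check whether y^2 = x^3 + 8 x + 14 (mod 17) for (x, y) = (12, 6).
LHS: y^2 = 6^2 mod 17 = 2
RHS: x^3 + 8 x + 14 = 12^3 + 8*12 + 14 mod 17 = 2
LHS = RHS

Yes, on the curve


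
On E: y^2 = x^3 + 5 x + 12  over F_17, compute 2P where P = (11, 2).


Doubling: s = (3 x1^2 + a) / (2 y1)
s = (3*11^2 + 5) / (2*2) mod 17 = 7
x3 = s^2 - 2 x1 mod 17 = 7^2 - 2*11 = 10
y3 = s (x1 - x3) - y1 mod 17 = 7 * (11 - 10) - 2 = 5

2P = (10, 5)


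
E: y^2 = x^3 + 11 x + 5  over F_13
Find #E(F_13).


For each x in F_13, count y with y^2 = x^3 + 11 x + 5 mod 13:
  x = 1: RHS = 4, y in [2, 11]  -> 2 point(s)
  x = 2: RHS = 9, y in [3, 10]  -> 2 point(s)
  x = 3: RHS = 0, y in [0]  -> 1 point(s)
  x = 4: RHS = 9, y in [3, 10]  -> 2 point(s)
  x = 5: RHS = 3, y in [4, 9]  -> 2 point(s)
  x = 6: RHS = 1, y in [1, 12]  -> 2 point(s)
  x = 7: RHS = 9, y in [3, 10]  -> 2 point(s)
  x = 9: RHS = 1, y in [1, 12]  -> 2 point(s)
  x = 10: RHS = 10, y in [6, 7]  -> 2 point(s)
  x = 11: RHS = 1, y in [1, 12]  -> 2 point(s)
Affine points: 19. Add the point at infinity: total = 20.

#E(F_13) = 20


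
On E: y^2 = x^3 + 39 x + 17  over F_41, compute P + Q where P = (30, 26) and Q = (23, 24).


P != Q, so use the chord formula.
s = (y2 - y1) / (x2 - x1) = (39) / (34) mod 41 = 12
x3 = s^2 - x1 - x2 mod 41 = 12^2 - 30 - 23 = 9
y3 = s (x1 - x3) - y1 mod 41 = 12 * (30 - 9) - 26 = 21

P + Q = (9, 21)


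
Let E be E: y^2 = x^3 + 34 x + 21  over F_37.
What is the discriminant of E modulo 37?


4 a^3 + 27 b^2 = 4*34^3 + 27*21^2 = 157216 + 11907 = 169123
Delta = -16 * (169123) = -2705968
Delta mod 37 = 27

Delta = 27 (mod 37)


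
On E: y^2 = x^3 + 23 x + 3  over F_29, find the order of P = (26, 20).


Compute successive multiples of P until we hit O:
  1P = (26, 20)
  2P = (13, 18)
  3P = (24, 16)
  4P = (12, 8)
  5P = (16, 1)
  6P = (17, 0)
  7P = (16, 28)
  8P = (12, 21)
  ... (continuing to 12P)
  12P = O

ord(P) = 12


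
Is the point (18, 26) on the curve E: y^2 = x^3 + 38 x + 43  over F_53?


Check whether y^2 = x^3 + 38 x + 43 (mod 53) for (x, y) = (18, 26).
LHS: y^2 = 26^2 mod 53 = 40
RHS: x^3 + 38 x + 43 = 18^3 + 38*18 + 43 mod 53 = 40
LHS = RHS

Yes, on the curve


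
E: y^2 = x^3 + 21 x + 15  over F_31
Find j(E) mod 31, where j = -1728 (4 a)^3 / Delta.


Delta = -16(4 a^3 + 27 b^2) mod 31 = 1
-1728 * (4 a)^3 = -1728 * (4*21)^3 mod 31 = 27
j = 27 * 1^(-1) mod 31 = 27

j = 27 (mod 31)


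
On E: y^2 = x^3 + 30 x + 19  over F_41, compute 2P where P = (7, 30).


Doubling: s = (3 x1^2 + a) / (2 y1)
s = (3*7^2 + 30) / (2*30) mod 41 = 5
x3 = s^2 - 2 x1 mod 41 = 5^2 - 2*7 = 11
y3 = s (x1 - x3) - y1 mod 41 = 5 * (7 - 11) - 30 = 32

2P = (11, 32)


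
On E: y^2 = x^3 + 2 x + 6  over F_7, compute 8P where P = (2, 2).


k = 8 = 1000_2 (binary, LSB first: 0001)
Double-and-add from P = (2, 2):
  bit 0 = 0: acc unchanged = O
  bit 1 = 0: acc unchanged = O
  bit 2 = 0: acc unchanged = O
  bit 3 = 1: acc = O + (4, 1) = (4, 1)

8P = (4, 1)


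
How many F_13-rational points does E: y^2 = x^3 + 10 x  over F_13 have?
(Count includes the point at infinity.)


For each x in F_13, count y with y^2 = x^3 + 10 x + 0 mod 13:
  x = 0: RHS = 0, y in [0]  -> 1 point(s)
  x = 4: RHS = 0, y in [0]  -> 1 point(s)
  x = 6: RHS = 3, y in [4, 9]  -> 2 point(s)
  x = 7: RHS = 10, y in [6, 7]  -> 2 point(s)
  x = 9: RHS = 0, y in [0]  -> 1 point(s)
Affine points: 7. Add the point at infinity: total = 8.

#E(F_13) = 8


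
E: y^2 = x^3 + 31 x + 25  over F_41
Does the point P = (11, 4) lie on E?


Check whether y^2 = x^3 + 31 x + 25 (mod 41) for (x, y) = (11, 4).
LHS: y^2 = 4^2 mod 41 = 16
RHS: x^3 + 31 x + 25 = 11^3 + 31*11 + 25 mod 41 = 16
LHS = RHS

Yes, on the curve


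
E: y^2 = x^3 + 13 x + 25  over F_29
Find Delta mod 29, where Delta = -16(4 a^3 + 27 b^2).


4 a^3 + 27 b^2 = 4*13^3 + 27*25^2 = 8788 + 16875 = 25663
Delta = -16 * (25663) = -410608
Delta mod 29 = 3

Delta = 3 (mod 29)


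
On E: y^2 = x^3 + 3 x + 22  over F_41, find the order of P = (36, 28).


Compute successive multiples of P until we hit O:
  1P = (36, 28)
  2P = (19, 3)
  3P = (32, 2)
  4P = (5, 30)
  5P = (23, 32)
  6P = (18, 39)
  7P = (8, 5)
  8P = (29, 29)
  ... (continuing to 24P)
  24P = O

ord(P) = 24


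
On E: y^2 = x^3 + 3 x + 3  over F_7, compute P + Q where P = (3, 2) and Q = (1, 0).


P != Q, so use the chord formula.
s = (y2 - y1) / (x2 - x1) = (5) / (5) mod 7 = 1
x3 = s^2 - x1 - x2 mod 7 = 1^2 - 3 - 1 = 4
y3 = s (x1 - x3) - y1 mod 7 = 1 * (3 - 4) - 2 = 4

P + Q = (4, 4)


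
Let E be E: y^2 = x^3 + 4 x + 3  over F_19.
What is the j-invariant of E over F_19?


Delta = -16(4 a^3 + 27 b^2) mod 19 = 15
-1728 * (4 a)^3 = -1728 * (4*4)^3 mod 19 = 11
j = 11 * 15^(-1) mod 19 = 2

j = 2 (mod 19)


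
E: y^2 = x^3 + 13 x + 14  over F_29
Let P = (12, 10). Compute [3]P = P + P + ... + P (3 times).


k = 3 = 11_2 (binary, LSB first: 11)
Double-and-add from P = (12, 10):
  bit 0 = 1: acc = O + (12, 10) = (12, 10)
  bit 1 = 1: acc = (12, 10) + (27, 26) = (28, 0)

3P = (28, 0)


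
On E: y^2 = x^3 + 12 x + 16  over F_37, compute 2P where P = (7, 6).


Doubling: s = (3 x1^2 + a) / (2 y1)
s = (3*7^2 + 12) / (2*6) mod 37 = 4
x3 = s^2 - 2 x1 mod 37 = 4^2 - 2*7 = 2
y3 = s (x1 - x3) - y1 mod 37 = 4 * (7 - 2) - 6 = 14

2P = (2, 14)


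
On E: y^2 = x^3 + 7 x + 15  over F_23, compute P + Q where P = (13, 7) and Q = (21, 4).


P != Q, so use the chord formula.
s = (y2 - y1) / (x2 - x1) = (20) / (8) mod 23 = 14
x3 = s^2 - x1 - x2 mod 23 = 14^2 - 13 - 21 = 1
y3 = s (x1 - x3) - y1 mod 23 = 14 * (13 - 1) - 7 = 0

P + Q = (1, 0)


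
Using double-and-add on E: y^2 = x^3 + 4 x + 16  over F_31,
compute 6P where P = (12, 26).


k = 6 = 110_2 (binary, LSB first: 011)
Double-and-add from P = (12, 26):
  bit 0 = 0: acc unchanged = O
  bit 1 = 1: acc = O + (12, 5) = (12, 5)
  bit 2 = 1: acc = (12, 5) + (12, 26) = O

6P = O


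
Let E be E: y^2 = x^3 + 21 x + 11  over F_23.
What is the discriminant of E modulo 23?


4 a^3 + 27 b^2 = 4*21^3 + 27*11^2 = 37044 + 3267 = 40311
Delta = -16 * (40311) = -644976
Delta mod 23 = 13

Delta = 13 (mod 23)


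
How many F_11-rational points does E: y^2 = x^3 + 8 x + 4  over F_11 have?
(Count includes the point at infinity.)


For each x in F_11, count y with y^2 = x^3 + 8 x + 4 mod 11:
  x = 0: RHS = 4, y in [2, 9]  -> 2 point(s)
  x = 3: RHS = 0, y in [0]  -> 1 point(s)
  x = 4: RHS = 1, y in [1, 10]  -> 2 point(s)
  x = 5: RHS = 4, y in [2, 9]  -> 2 point(s)
  x = 6: RHS = 4, y in [2, 9]  -> 2 point(s)
Affine points: 9. Add the point at infinity: total = 10.

#E(F_11) = 10


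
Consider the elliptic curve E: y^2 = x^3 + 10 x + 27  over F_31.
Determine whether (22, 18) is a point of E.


Check whether y^2 = x^3 + 10 x + 27 (mod 31) for (x, y) = (22, 18).
LHS: y^2 = 18^2 mod 31 = 14
RHS: x^3 + 10 x + 27 = 22^3 + 10*22 + 27 mod 31 = 14
LHS = RHS

Yes, on the curve


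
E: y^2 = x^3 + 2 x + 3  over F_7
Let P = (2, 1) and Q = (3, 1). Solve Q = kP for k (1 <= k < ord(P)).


Enumerate multiples of P until we hit Q = (3, 1):
  1P = (2, 1)
  2P = (3, 6)
  3P = (6, 0)
  4P = (3, 1)
Match found at i = 4.

k = 4


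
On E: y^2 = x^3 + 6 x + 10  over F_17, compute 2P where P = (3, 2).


Doubling: s = (3 x1^2 + a) / (2 y1)
s = (3*3^2 + 6) / (2*2) mod 17 = 4
x3 = s^2 - 2 x1 mod 17 = 4^2 - 2*3 = 10
y3 = s (x1 - x3) - y1 mod 17 = 4 * (3 - 10) - 2 = 4

2P = (10, 4)


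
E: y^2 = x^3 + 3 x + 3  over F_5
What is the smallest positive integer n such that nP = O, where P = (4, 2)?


Compute successive multiples of P until we hit O:
  1P = (4, 2)
  2P = (3, 2)
  3P = (3, 3)
  4P = (4, 3)
  5P = O

ord(P) = 5


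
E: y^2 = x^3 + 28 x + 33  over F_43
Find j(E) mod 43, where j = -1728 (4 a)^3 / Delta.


Delta = -16(4 a^3 + 27 b^2) mod 43 = 26
-1728 * (4 a)^3 = -1728 * (4*28)^3 mod 43 = 2
j = 2 * 26^(-1) mod 43 = 10

j = 10 (mod 43)


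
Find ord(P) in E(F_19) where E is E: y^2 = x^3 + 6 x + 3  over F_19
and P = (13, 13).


Compute successive multiples of P until we hit O:
  1P = (13, 13)
  2P = (12, 6)
  3P = (5, 5)
  4P = (2, 17)
  5P = (9, 8)
  6P = (14, 0)
  7P = (9, 11)
  8P = (2, 2)
  ... (continuing to 12P)
  12P = O

ord(P) = 12


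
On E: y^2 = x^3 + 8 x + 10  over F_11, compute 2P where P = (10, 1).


k = 2 = 10_2 (binary, LSB first: 01)
Double-and-add from P = (10, 1):
  bit 0 = 0: acc unchanged = O
  bit 1 = 1: acc = O + (2, 10) = (2, 10)

2P = (2, 10)


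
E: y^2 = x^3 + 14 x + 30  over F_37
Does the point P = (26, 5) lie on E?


Check whether y^2 = x^3 + 14 x + 30 (mod 37) for (x, y) = (26, 5).
LHS: y^2 = 5^2 mod 37 = 25
RHS: x^3 + 14 x + 30 = 26^3 + 14*26 + 30 mod 37 = 25
LHS = RHS

Yes, on the curve


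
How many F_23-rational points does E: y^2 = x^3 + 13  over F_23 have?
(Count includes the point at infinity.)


For each x in F_23, count y with y^2 = x^3 + 0 x + 13 mod 23:
  x = 0: RHS = 13, y in [6, 17]  -> 2 point(s)
  x = 4: RHS = 8, y in [10, 13]  -> 2 point(s)
  x = 5: RHS = 0, y in [0]  -> 1 point(s)
  x = 9: RHS = 6, y in [11, 12]  -> 2 point(s)
  x = 10: RHS = 1, y in [1, 22]  -> 2 point(s)
  x = 12: RHS = 16, y in [4, 19]  -> 2 point(s)
  x = 13: RHS = 2, y in [5, 18]  -> 2 point(s)
  x = 17: RHS = 4, y in [2, 21]  -> 2 point(s)
  x = 18: RHS = 3, y in [7, 16]  -> 2 point(s)
  x = 19: RHS = 18, y in [8, 15]  -> 2 point(s)
  x = 20: RHS = 9, y in [3, 20]  -> 2 point(s)
  x = 22: RHS = 12, y in [9, 14]  -> 2 point(s)
Affine points: 23. Add the point at infinity: total = 24.

#E(F_23) = 24


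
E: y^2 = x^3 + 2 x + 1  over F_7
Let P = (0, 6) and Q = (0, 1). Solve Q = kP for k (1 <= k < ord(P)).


Enumerate multiples of P until we hit Q = (0, 1):
  1P = (0, 6)
  2P = (1, 2)
  3P = (1, 5)
  4P = (0, 1)
Match found at i = 4.

k = 4


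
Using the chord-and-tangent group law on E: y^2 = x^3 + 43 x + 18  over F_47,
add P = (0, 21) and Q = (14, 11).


P != Q, so use the chord formula.
s = (y2 - y1) / (x2 - x1) = (37) / (14) mod 47 = 6
x3 = s^2 - x1 - x2 mod 47 = 6^2 - 0 - 14 = 22
y3 = s (x1 - x3) - y1 mod 47 = 6 * (0 - 22) - 21 = 35

P + Q = (22, 35)


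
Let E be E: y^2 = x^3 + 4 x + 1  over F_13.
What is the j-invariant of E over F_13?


Delta = -16(4 a^3 + 27 b^2) mod 13 = 9
-1728 * (4 a)^3 = -1728 * (4*4)^3 mod 13 = 1
j = 1 * 9^(-1) mod 13 = 3

j = 3 (mod 13)


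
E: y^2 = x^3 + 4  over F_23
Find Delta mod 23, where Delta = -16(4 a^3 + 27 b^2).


4 a^3 + 27 b^2 = 4*0^3 + 27*4^2 = 0 + 432 = 432
Delta = -16 * (432) = -6912
Delta mod 23 = 11

Delta = 11 (mod 23)


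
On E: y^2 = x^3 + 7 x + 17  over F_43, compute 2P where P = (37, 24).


Doubling: s = (3 x1^2 + a) / (2 y1)
s = (3*37^2 + 7) / (2*24) mod 43 = 23
x3 = s^2 - 2 x1 mod 43 = 23^2 - 2*37 = 25
y3 = s (x1 - x3) - y1 mod 43 = 23 * (37 - 25) - 24 = 37

2P = (25, 37)


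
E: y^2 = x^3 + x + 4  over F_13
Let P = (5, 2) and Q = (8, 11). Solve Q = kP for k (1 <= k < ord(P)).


Enumerate multiples of P until we hit Q = (8, 11):
  1P = (5, 2)
  2P = (0, 2)
  3P = (8, 11)
Match found at i = 3.

k = 3


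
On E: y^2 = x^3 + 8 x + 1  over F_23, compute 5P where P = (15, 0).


k = 5 = 101_2 (binary, LSB first: 101)
Double-and-add from P = (15, 0):
  bit 0 = 1: acc = O + (15, 0) = (15, 0)
  bit 1 = 0: acc unchanged = (15, 0)
  bit 2 = 1: acc = (15, 0) + O = (15, 0)

5P = (15, 0)


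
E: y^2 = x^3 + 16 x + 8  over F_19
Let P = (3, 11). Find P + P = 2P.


Doubling: s = (3 x1^2 + a) / (2 y1)
s = (3*3^2 + 16) / (2*11) mod 19 = 8
x3 = s^2 - 2 x1 mod 19 = 8^2 - 2*3 = 1
y3 = s (x1 - x3) - y1 mod 19 = 8 * (3 - 1) - 11 = 5

2P = (1, 5)


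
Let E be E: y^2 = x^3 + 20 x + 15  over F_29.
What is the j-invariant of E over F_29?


Delta = -16(4 a^3 + 27 b^2) mod 29 = 3
-1728 * (4 a)^3 = -1728 * (4*20)^3 mod 29 = 2
j = 2 * 3^(-1) mod 29 = 20

j = 20 (mod 29)


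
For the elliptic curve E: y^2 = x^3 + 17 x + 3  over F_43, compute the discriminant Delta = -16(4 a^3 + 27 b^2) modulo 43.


4 a^3 + 27 b^2 = 4*17^3 + 27*3^2 = 19652 + 243 = 19895
Delta = -16 * (19895) = -318320
Delta mod 43 = 9

Delta = 9 (mod 43)


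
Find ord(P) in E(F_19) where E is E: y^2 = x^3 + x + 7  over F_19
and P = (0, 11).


Compute successive multiples of P until we hit O:
  1P = (0, 11)
  2P = (17, 15)
  3P = (6, 1)
  4P = (1, 16)
  5P = (5, 2)
  6P = (18, 10)
  7P = (2, 6)
  8P = (9, 2)
  ... (continuing to 18P)
  18P = O

ord(P) = 18


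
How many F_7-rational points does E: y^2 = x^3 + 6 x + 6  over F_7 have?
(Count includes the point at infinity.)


For each x in F_7, count y with y^2 = x^3 + 6 x + 6 mod 7:
  x = 3: RHS = 2, y in [3, 4]  -> 2 point(s)
  x = 5: RHS = 0, y in [0]  -> 1 point(s)
Affine points: 3. Add the point at infinity: total = 4.

#E(F_7) = 4


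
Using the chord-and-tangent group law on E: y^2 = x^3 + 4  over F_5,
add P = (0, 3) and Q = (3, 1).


P != Q, so use the chord formula.
s = (y2 - y1) / (x2 - x1) = (3) / (3) mod 5 = 1
x3 = s^2 - x1 - x2 mod 5 = 1^2 - 0 - 3 = 3
y3 = s (x1 - x3) - y1 mod 5 = 1 * (0 - 3) - 3 = 4

P + Q = (3, 4)


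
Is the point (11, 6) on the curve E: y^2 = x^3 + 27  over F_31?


Check whether y^2 = x^3 + 0 x + 27 (mod 31) for (x, y) = (11, 6).
LHS: y^2 = 6^2 mod 31 = 5
RHS: x^3 + 0 x + 27 = 11^3 + 0*11 + 27 mod 31 = 25
LHS != RHS

No, not on the curve


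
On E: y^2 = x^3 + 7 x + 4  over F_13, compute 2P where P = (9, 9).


Doubling: s = (3 x1^2 + a) / (2 y1)
s = (3*9^2 + 7) / (2*9) mod 13 = 11
x3 = s^2 - 2 x1 mod 13 = 11^2 - 2*9 = 12
y3 = s (x1 - x3) - y1 mod 13 = 11 * (9 - 12) - 9 = 10

2P = (12, 10)


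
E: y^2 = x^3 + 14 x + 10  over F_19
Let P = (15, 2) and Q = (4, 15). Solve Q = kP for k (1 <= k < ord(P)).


Enumerate multiples of P until we hit Q = (4, 15):
  1P = (15, 2)
  2P = (6, 14)
  3P = (4, 15)
Match found at i = 3.

k = 3


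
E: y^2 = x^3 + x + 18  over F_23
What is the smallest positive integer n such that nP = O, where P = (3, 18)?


Compute successive multiples of P until we hit O:
  1P = (3, 18)
  2P = (0, 15)
  3P = (21, 10)
  4P = (8, 20)
  5P = (14, 19)
  6P = (10, 19)
  7P = (18, 16)
  8P = (15, 2)
  ... (continuing to 26P)
  26P = O

ord(P) = 26


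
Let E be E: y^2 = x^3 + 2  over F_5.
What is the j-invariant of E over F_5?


Delta = -16(4 a^3 + 27 b^2) mod 5 = 2
-1728 * (4 a)^3 = -1728 * (4*0)^3 mod 5 = 0
j = 0 * 2^(-1) mod 5 = 0

j = 0 (mod 5)


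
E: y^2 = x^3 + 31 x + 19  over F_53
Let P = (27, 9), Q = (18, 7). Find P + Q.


P != Q, so use the chord formula.
s = (y2 - y1) / (x2 - x1) = (51) / (44) mod 53 = 12
x3 = s^2 - x1 - x2 mod 53 = 12^2 - 27 - 18 = 46
y3 = s (x1 - x3) - y1 mod 53 = 12 * (27 - 46) - 9 = 28

P + Q = (46, 28)


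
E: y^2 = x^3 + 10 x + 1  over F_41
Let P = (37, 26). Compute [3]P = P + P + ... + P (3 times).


k = 3 = 11_2 (binary, LSB first: 11)
Double-and-add from P = (37, 26):
  bit 0 = 1: acc = O + (37, 26) = (37, 26)
  bit 1 = 1: acc = (37, 26) + (7, 39) = (15, 0)

3P = (15, 0)


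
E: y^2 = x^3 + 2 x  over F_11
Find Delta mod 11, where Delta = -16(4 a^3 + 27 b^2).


4 a^3 + 27 b^2 = 4*2^3 + 27*0^2 = 32 + 0 = 32
Delta = -16 * (32) = -512
Delta mod 11 = 5

Delta = 5 (mod 11)


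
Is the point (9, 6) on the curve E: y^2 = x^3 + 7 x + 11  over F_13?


Check whether y^2 = x^3 + 7 x + 11 (mod 13) for (x, y) = (9, 6).
LHS: y^2 = 6^2 mod 13 = 10
RHS: x^3 + 7 x + 11 = 9^3 + 7*9 + 11 mod 13 = 10
LHS = RHS

Yes, on the curve


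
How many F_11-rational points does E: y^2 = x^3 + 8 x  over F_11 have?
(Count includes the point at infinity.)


For each x in F_11, count y with y^2 = x^3 + 8 x + 0 mod 11:
  x = 0: RHS = 0, y in [0]  -> 1 point(s)
  x = 1: RHS = 9, y in [3, 8]  -> 2 point(s)
  x = 5: RHS = 0, y in [0]  -> 1 point(s)
  x = 6: RHS = 0, y in [0]  -> 1 point(s)
  x = 7: RHS = 3, y in [5, 6]  -> 2 point(s)
  x = 8: RHS = 4, y in [2, 9]  -> 2 point(s)
  x = 9: RHS = 9, y in [3, 8]  -> 2 point(s)
Affine points: 11. Add the point at infinity: total = 12.

#E(F_11) = 12
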